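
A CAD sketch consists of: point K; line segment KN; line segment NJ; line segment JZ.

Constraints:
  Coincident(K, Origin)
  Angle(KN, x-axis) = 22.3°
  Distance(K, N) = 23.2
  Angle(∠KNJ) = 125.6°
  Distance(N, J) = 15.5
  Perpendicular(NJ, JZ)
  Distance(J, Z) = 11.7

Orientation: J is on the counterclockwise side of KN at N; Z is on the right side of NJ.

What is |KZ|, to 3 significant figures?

42.1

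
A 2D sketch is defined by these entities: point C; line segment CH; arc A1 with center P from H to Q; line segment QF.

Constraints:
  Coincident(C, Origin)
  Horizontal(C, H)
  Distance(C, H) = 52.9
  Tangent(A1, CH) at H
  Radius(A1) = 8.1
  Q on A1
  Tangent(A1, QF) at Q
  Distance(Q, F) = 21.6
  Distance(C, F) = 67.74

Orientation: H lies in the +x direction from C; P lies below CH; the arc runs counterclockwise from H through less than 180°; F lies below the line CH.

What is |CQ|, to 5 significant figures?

48.640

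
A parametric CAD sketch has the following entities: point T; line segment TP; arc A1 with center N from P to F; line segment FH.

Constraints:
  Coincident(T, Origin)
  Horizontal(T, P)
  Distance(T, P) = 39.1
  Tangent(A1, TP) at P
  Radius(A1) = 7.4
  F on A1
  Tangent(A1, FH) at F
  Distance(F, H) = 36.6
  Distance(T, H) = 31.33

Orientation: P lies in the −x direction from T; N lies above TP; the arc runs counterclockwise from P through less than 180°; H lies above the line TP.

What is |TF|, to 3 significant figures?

33.6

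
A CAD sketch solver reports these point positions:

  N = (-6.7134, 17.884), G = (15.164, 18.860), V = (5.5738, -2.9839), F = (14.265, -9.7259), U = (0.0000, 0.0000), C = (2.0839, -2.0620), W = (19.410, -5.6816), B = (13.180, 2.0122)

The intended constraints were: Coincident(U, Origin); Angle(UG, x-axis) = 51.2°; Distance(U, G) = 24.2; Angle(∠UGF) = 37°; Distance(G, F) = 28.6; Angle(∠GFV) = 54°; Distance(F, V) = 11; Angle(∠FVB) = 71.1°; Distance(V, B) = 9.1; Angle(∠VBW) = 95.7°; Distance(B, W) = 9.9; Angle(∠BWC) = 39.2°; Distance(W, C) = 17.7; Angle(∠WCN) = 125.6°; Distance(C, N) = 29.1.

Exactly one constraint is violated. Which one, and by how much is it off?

Distance(C, N) = 29.1 — off by 7.30.

U = (0.00, 0.00) ✓; UG at 51.20° ✓; |UG| = 24.20 ✓; ∠UGF = 37.00° ✓; |GF| = 28.60 ✓; ∠GFV = 54.00° ✓; |FV| = 11.00 ✓; ∠FVB = 71.10° ✓; |VB| = 9.100 ✓; ∠VBW = 95.70° ✓; |BW| = 9.900 ✓; ∠BWC = 39.20° ✓; |WC| = 17.70 ✓; ∠WCN = 125.6° ✓; |CN| = 21.80 ✗.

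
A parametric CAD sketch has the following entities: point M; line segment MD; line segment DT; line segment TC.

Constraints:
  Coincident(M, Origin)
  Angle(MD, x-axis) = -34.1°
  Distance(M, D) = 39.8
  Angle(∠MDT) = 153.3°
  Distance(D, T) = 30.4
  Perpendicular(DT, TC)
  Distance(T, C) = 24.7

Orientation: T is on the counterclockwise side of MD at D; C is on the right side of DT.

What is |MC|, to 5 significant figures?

78.508

M is at the origin; MD runs at -34.1° with length 39.8, so D = 39.8·(cos -34.1°, sin -34.1°) = (32.957, -22.313). ∠MDT = 153.3°, so DT runs at -34.1° + (180° − 153.3°) = -7.4000° from the x-axis; with |DT| = 30.4, T = D + 30.4·(cos -7.4000°, sin -7.4000°) = (63.104, -26.229). DT ⟂ TC; with |TC| = 24.7 on the right of DT, C = T + 24.7·(-0.12880, -0.99167) = (59.922, -50.723). Then |MC| = |C − M| = 78.508.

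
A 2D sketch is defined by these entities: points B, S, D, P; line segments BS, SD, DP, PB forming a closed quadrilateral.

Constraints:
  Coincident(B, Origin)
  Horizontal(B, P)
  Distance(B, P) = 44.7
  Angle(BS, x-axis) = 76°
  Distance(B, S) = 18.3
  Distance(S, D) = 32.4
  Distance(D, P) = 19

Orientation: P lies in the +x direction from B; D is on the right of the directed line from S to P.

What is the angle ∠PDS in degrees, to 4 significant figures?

115.3°

B is at the origin; B and P share the same y with |BP| = 44.7 and P in +x, so P = (44.7, 0). BS runs at 76.0° with |BS| = 18.3, so S = (4.427, 17.76). D is determined by |SD| = 32.4 and |DP| = 19.0 together: it lies at the intersection of circle(S, 32.4) and circle(P, 19.0). With |SP| = 44.01, the foot of the radical line on SP is 29.83 from S and the perpendicular offset is √(32.4² − 29.83²) = 12.64. Taking the right-of-SP solution: D = (26.62, -5.847).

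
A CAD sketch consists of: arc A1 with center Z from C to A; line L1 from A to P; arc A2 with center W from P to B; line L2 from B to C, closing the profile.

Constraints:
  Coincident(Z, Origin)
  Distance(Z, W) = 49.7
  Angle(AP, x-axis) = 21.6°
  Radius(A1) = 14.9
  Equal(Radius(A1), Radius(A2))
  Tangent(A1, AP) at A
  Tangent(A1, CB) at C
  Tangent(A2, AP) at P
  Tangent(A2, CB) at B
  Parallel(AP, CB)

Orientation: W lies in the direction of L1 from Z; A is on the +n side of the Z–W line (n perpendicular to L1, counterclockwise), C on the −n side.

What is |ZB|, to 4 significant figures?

51.89

The slot axis is L1's direction at 21.6°, so u = (cos 21.6°, sin 21.6°) = (0.9298, 0.3681) and n = (−sin 21.6°, cos 21.6°) = (-0.3681, 0.9298). Z is at the origin and W lies 49.7 along u from Z, so W = 49.7·u = (46.21, 18.30). Tangency of A1 to both parallel lines with radius 14.9 puts A and C at Z ± 14.9·n: A = (-5.485, 13.85), C = (5.485, -13.85). Equal radii place P and B the same way about W: P = W + 14.9·n = (40.72, 32.15), B = W − 14.9·n = (51.69, 4.442). Then |ZB| = |B − Z| = 51.89.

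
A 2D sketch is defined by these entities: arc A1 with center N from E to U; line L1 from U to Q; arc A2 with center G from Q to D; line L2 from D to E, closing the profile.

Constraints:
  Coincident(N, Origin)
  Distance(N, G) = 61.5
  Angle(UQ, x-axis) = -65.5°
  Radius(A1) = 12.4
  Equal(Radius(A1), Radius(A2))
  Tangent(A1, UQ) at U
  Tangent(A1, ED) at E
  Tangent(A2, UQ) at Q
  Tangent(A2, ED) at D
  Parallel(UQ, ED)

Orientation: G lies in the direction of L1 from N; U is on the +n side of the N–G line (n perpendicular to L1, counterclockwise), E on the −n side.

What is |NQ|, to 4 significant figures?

62.74

Tangency of A1 to both parallel lines with radius 12.4 puts U and E at N ± 12.4·n: U = (11.28, 5.142), E = (-11.28, -5.142). Equal radii place Q and D the same way about G: Q = G + 12.4·n = (36.79, -50.82), D = G − 12.4·n = (14.22, -61.10). Then |NQ| = |Q − N| = 62.74.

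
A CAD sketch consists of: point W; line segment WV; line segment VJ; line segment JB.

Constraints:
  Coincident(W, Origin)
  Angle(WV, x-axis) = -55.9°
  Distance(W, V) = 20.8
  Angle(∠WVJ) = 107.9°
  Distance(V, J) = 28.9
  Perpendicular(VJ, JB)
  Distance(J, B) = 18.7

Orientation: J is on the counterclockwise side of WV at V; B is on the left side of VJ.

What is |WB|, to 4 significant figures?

35.31

W is at the origin; WV runs at -55.9° with length 20.8, so V = 20.8·(cos -55.9°, sin -55.9°) = (11.66, -17.22). ∠WVJ = 107.9°, so VJ runs at -55.9° + (180° − 107.9°) = 16.20° from the x-axis; with |VJ| = 28.9, J = V + 28.9·(cos 16.20°, sin 16.20°) = (39.41, -9.161). The perpendicularity gives JB at right angles to VJ; with |JB| = 18.7 on the left of VJ, B = J + 18.7·(-0.2790, 0.9603) = (34.20, 8.797). Then |WB| = |B − W| = 35.31.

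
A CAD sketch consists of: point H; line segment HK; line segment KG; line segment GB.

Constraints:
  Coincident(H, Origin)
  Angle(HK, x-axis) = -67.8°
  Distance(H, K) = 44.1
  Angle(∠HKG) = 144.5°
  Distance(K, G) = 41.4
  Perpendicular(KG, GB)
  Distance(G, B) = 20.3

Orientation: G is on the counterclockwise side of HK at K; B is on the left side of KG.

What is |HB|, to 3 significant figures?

77.5

∠HKG = 144.5°, so KG runs at -67.8° + (180° − 144.5°) = -32.3° from the x-axis; with |KG| = 41.4, G = K + 41.4·(cos -32.3°, sin -32.3°) = (51.7, -63.0). KG is perpendicular to GB; with |GB| = 20.3 on the left of KG, B = G + 20.3·(0.534, 0.845) = (62.5, -45.8). Then |HB| = |B − H| = 77.5.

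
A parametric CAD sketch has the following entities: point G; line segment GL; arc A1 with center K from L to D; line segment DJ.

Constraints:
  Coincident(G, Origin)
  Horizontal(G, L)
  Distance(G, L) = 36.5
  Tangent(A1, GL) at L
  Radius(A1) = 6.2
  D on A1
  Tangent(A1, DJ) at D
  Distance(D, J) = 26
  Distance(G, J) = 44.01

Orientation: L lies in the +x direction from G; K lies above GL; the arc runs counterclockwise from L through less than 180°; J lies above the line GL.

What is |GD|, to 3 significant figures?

43.0

G is at the origin; GL is horizontal with |GL| = 36.5 and L on the +x side, so L = (36.5, 0.00). A1 meets GL tangentially, so KL is at right angles to GL, so K = L + (0, 6.2) = (36.5, 6.20). Since KD ⟂ DJ (tangency), |KJ| = √(6.2² + 26.0²) = 26.7 regardless of where D sits on A1. So J lies on both circle(G, 44.01) and circle(K, 26.7); the above-GL intersection is J = (30.1, 32.1). D is the foot of the tangent from J: D = (42.0, 9.05).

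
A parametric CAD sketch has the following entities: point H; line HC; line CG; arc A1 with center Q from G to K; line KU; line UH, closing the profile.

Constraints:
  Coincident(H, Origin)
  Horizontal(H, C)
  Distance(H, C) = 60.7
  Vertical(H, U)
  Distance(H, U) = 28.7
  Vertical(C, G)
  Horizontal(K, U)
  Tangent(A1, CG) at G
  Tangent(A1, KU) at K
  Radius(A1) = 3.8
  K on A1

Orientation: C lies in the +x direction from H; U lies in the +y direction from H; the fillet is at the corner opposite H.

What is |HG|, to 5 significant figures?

65.609

H is at the origin; HC is horizontal with |HC| = 60.7 and C on the +x side, so C = (60.700, 0.0000). HU is vertical with |HU| = 28.7 and U on the +y side, so U = (0.0000, 28.700). The virtual corner opposite H is at (60.700, 28.700). Tangency of A1 to CG means the radius QG is perpendicular to CG and since A1 is tangent to KU there, QK ⟂ KU, with radius 3.8, so the center Q sits 3.8 in from both sides at Q = (56.900, 24.900). That places the tangent points at G = (60.700, 24.900) on CG and K = (56.900, 28.700) on KU. Then |HG| = |G − H| = 65.609.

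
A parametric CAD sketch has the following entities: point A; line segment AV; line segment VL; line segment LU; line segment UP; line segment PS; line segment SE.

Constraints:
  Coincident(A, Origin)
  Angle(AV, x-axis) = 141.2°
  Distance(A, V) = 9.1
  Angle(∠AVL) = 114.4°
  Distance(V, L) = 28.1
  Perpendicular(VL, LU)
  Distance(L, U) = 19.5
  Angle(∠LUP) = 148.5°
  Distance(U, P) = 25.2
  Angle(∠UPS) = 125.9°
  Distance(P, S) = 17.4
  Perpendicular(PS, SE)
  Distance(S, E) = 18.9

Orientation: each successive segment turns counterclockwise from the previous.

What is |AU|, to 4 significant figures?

33.77

A is at the origin; AV runs at 141.2° with length 9.1, so V = (-7.092, 5.702). ∠AVL = 114.4° gives VL at -153.2° from the x-axis; with |VL| = 28.1, L = (-32.17, -6.968). VL is perpendicular to LU, so LU runs at -63.20°; with |LU| = 19.5, U = (-23.38, -24.37). Then |AU| = |U − A| = 33.77.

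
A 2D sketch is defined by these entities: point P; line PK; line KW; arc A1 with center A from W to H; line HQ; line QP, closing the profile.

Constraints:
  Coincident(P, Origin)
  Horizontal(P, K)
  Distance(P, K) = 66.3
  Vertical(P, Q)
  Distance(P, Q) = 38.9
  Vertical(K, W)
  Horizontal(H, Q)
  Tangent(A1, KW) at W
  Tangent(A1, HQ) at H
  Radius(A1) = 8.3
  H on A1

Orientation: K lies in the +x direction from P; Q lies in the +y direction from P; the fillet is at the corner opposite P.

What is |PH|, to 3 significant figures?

69.8

P is at the origin; PK is horizontal with |PK| = 66.3 and K on the +x side, so K = (66.3, 0.00). P and Q share the same x with |PQ| = 38.9 and Q on the +y side, so Q = (0.00, 38.9). The virtual corner opposite P is at (66.3, 38.9). The tangent condition forces AW to be normal to KW and the tangent condition forces AH to be normal to HQ, with radius 8.3, so the center A sits 8.3 in from both sides at A = (58.0, 30.6). That places the tangent points at W = (66.3, 30.6) on KW and H = (58.0, 38.9) on HQ. Then |PH| = |H − P| = 69.8.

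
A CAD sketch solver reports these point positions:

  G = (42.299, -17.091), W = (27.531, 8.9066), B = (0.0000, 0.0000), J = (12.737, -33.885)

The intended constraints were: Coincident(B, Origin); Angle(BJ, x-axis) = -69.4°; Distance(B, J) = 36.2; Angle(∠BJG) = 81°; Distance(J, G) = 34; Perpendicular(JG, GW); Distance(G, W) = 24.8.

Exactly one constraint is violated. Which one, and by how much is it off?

Distance(G, W) = 24.8 — off by 5.10.

B = (0.00, 0.00) ✓; BJ at -69.40° ✓; |BJ| = 36.20 ✓; ∠BJG = 81.00° ✓; |JG| = 34.00 ✓; ∠(JG, GW) = 90.00° ✓; |GW| = 29.90 ✗.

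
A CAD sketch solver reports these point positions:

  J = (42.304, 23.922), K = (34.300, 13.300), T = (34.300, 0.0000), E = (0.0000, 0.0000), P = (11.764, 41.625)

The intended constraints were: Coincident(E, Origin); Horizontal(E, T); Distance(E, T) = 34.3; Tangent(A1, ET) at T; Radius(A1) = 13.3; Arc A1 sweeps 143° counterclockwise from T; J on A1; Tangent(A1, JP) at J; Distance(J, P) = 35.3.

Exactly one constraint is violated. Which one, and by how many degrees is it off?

Tangent(A1, JP) at J — off by 6.90°.

E = (0.00, 0.00) ✓; E.y = 0.00, T.y = 0.00 ✓; |ET| = 34.30 ✓; ∠(KT, TE) = 90.00° ✓; |KT| = 13.30 ✓; bearing(K→J) − bearing(K→T) = 143.0° ✓; |KJ| = 13.30 ✓; ∠(KJ, JP) = 83.10° ✗; |JP| = 35.30 ✓.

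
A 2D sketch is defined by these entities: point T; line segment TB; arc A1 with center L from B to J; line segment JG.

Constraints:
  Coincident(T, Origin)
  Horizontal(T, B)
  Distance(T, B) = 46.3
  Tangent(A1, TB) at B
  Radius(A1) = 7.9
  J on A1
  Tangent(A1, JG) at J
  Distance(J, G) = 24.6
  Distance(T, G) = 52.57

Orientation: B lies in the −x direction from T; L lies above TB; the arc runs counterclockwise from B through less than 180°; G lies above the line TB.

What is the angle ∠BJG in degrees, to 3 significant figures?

132°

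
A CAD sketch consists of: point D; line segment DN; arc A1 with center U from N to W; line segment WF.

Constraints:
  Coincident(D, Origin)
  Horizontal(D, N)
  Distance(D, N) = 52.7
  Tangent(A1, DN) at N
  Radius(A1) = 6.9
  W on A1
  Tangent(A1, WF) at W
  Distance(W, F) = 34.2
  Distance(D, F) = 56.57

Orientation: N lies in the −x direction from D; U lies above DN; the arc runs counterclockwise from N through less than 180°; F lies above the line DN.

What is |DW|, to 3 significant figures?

46.3

Checks: |UW| = 6.900 ✓; ∠(UW, WF) = 90.00° ✓; |WF| = 34.20 ✓; |DF| = 56.57 ✓.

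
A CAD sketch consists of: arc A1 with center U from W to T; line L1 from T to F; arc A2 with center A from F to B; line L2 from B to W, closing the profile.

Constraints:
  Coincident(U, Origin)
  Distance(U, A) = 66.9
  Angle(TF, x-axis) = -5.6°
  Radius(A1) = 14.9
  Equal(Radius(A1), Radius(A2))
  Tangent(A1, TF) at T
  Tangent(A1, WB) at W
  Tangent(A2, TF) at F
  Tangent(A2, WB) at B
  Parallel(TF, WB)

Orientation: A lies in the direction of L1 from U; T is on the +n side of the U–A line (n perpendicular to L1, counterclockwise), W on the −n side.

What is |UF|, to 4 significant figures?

68.54

Tangency of A1 to both parallel lines with radius 14.9 puts T and W at U ± 14.9·n: T = (1.454, 14.83), W = (-1.454, -14.83). Equal radii place F and B the same way about A: F = A + 14.9·n = (68.03, 8.301), B = A − 14.9·n = (65.13, -21.36). Then |UF| = |F − U| = 68.54.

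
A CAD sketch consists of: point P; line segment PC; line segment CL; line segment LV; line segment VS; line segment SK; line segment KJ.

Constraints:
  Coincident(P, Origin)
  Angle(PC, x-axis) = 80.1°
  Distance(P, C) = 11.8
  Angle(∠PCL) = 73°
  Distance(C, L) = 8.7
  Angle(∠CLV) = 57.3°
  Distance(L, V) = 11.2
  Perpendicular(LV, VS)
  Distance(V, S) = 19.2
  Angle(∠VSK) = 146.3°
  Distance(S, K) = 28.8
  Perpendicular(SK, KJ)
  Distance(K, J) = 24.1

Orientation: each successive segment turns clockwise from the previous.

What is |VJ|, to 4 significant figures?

46.75

P is at the origin; PC runs at 80.1° with length 11.8, so C = (2.029, 11.62). ∠PCL = 73.0° gives CL at -26.90° from the x-axis; with |CL| = 8.7, L = (9.787, 7.688). ∠CLV = 57.3° gives LV at -149.6° from the x-axis; with |LV| = 11.2, V = (0.1272, 2.021). LV ⟂ VS, so VS runs at 120.4°; with |VS| = 19.2, S = (-9.589, 18.58). ∠VSK = 146.3° gives SK at 86.70° from the x-axis; with |SK| = 28.8, K = (-7.931, 47.33). SK ⟂ KJ, so KJ runs at -3.300°; with |KJ| = 24.1, J = (16.13, 45.95). Then |VJ| = |J − V| = 46.75.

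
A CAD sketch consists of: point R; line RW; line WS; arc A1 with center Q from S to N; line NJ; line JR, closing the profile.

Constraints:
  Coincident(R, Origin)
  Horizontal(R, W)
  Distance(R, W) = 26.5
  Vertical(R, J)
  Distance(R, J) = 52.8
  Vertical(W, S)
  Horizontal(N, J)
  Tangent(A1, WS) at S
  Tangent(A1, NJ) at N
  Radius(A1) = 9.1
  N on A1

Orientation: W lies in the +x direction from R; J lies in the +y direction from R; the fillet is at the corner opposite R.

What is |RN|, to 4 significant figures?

55.59

R is at the origin; R and W share the same y with |RW| = 26.5 and W on the +x side, so W = (26.50, 0.000). R and J share the same x with |RJ| = 52.8 and J on the +y side, so J = (0.000, 52.80). The virtual corner opposite R is at (26.50, 52.80). Tangency of A1 to WS means the radius QS is perpendicular to WS and tangency of A1 to NJ means the radius QN is perpendicular to NJ, with radius 9.1, so the center Q sits 9.1 in from both sides at Q = (17.40, 43.70). That places the tangent points at S = (26.50, 43.70) on WS and N = (17.40, 52.80) on NJ. Then |RN| = |N − R| = 55.59.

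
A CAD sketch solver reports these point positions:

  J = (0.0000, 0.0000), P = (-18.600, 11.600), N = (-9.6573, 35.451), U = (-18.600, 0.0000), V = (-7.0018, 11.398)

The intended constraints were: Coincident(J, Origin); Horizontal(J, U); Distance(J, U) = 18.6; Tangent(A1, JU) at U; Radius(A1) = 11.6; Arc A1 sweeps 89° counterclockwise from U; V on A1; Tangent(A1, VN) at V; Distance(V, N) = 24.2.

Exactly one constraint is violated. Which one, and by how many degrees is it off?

Tangent(A1, VN) at V — off by 7.30°.

J = (0.00, 0.00) ✓; J.y = 0.00, U.y = 0.00 ✓; |JU| = 18.60 ✓; ∠(PU, UJ) = 90.00° ✓; |PU| = 11.60 ✓; bearing(P→V) − bearing(P→U) = 89.00° ✓; |PV| = 11.60 ✓; ∠(PV, VN) = 82.70° ✗; |VN| = 24.20 ✓.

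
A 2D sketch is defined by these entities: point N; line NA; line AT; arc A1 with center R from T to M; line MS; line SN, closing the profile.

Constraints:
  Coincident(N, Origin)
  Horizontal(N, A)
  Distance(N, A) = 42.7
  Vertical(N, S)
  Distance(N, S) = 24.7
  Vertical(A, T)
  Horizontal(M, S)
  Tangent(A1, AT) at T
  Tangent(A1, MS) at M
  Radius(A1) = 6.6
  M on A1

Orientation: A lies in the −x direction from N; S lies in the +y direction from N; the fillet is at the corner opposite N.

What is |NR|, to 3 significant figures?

40.4

N is at the origin; N and A share the same y with |NA| = 42.7 and A on the −x side, so A = (-42.7, 0.00). N and S share the same x with |NS| = 24.7 and S on the +y side, so S = (0.00, 24.7). The virtual corner opposite N is at (-42.7, 24.7). Since A1 is tangent to AT there, RT ⟂ AT and A1 meets MS tangentially, so RM is at right angles to MS, with radius 6.6, so the center R sits 6.6 in from both sides at R = (-36.1, 18.1). Then |NR| = |R − N| = 40.4.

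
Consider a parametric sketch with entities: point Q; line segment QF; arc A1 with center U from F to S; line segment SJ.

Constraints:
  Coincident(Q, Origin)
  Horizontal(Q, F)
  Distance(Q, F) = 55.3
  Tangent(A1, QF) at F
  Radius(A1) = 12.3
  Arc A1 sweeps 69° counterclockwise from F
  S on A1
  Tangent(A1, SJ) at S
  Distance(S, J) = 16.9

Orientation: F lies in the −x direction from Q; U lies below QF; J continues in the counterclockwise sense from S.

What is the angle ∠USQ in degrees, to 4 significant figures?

27.74°

Q is at the origin; QF is horizontal with |QF| = 55.3 and F on the −x side, so F = (-55.30, 0.000). Tangency of A1 to QF means the radius UF is perpendicular to QF, so U = F + (0, -12.3) = (-55.30, -12.30). On A1, F sits at bearing 90° from U; a 69° counterclockwise sweep puts S at bearing 159°, so S = U + 12.3·(cos 159°, sin 159°) = (-66.78, -7.892). Then cos ∠USQ = SU·SQ / (|SU||SQ|), giving 27.74°.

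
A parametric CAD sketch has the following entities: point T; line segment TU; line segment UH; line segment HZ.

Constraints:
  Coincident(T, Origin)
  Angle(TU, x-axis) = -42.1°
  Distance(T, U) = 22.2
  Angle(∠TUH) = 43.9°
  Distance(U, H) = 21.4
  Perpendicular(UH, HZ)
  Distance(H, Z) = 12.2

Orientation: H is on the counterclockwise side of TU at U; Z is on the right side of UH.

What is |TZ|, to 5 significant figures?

28.118

T is at the origin; TU runs at -42.1° with length 22.2, so U = 22.2·(cos -42.1°, sin -42.1°) = (16.472, -14.883). ∠TUH = 43.9°, so UH runs at -42.1° + (180° − 43.9°) = 94.000° from the x-axis; with |UH| = 21.4, H = U + 21.4·(cos 94.000°, sin 94.000°) = (14.979, 6.4644). The perpendicularity gives HZ at right angles to UH; with |HZ| = 12.2 on the right of UH, Z = H + 12.2·(0.99756, 0.069756) = (27.149, 7.3154). Then |TZ| = |Z − T| = 28.118.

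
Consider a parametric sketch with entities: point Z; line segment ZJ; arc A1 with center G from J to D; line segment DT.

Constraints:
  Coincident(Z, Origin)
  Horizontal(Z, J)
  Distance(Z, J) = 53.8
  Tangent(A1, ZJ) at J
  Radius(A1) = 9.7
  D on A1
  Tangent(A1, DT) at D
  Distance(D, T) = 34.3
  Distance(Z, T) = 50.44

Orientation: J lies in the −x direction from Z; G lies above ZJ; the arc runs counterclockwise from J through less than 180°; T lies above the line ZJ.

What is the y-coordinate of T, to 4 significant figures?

38.42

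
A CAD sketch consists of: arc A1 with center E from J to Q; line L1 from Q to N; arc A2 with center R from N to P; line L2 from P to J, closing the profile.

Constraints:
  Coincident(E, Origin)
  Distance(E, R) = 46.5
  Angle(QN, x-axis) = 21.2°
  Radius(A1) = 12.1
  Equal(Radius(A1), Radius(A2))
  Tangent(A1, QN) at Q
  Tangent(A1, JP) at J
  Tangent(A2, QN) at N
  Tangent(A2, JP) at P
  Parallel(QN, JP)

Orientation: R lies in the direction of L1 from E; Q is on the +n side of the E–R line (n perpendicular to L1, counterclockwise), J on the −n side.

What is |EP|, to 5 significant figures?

48.049

The slot axis is L1's direction at 21.2°, so u = (cos 21.2°, sin 21.2°) = (0.93232, 0.36162) and n = (−sin 21.2°, cos 21.2°) = (-0.36162, 0.93232). E is at the origin and R lies 46.5 along u from E, so R = 46.5·u = (43.353, 16.816). Tangency of A1 to both parallel lines with radius 12.1 puts Q and J at E ± 12.1·n: Q = (-4.3757, 11.281), J = (4.3757, -11.281). Equal radii place N and P the same way about R: N = R + 12.1·n = (38.977, 28.097), P = R − 12.1·n = (47.729, 5.5344). Then |EP| = |P − E| = 48.049.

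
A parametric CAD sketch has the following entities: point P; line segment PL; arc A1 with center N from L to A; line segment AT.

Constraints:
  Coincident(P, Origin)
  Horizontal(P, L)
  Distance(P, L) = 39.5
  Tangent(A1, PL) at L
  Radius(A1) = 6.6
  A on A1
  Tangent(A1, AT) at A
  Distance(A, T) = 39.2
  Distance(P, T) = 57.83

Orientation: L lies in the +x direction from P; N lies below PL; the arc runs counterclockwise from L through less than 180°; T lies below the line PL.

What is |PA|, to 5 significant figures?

33.633

Checks: ∠(NL, LP) = 90.00° ✓; |NL| = 6.600 ✓; |NA| = 6.600 ✓; ∠(NA, AT) = 90.00° ✓; |AT| = 39.20 ✓; |PT| = 57.83 ✓.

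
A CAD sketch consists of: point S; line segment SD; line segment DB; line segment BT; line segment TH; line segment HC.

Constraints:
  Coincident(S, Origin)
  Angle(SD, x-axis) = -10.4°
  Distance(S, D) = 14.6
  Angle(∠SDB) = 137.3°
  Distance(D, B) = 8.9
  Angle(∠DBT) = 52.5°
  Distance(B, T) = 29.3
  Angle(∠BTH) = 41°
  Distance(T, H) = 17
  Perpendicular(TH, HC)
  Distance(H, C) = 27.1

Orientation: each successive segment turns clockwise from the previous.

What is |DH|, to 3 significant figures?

11.8

S is at the origin; SD runs at -10.4° with length 14.6, so D = (14.4, -2.64). ∠SDB = 137.3° gives DB at -53.1° from the x-axis; with |DB| = 8.9, B = (19.7, -9.75). ∠DBT = 52.5° gives BT at 179° from the x-axis; with |BT| = 29.3, T = (-9.59, -9.45). ∠BTH = 41.0° gives TH at 40.4° from the x-axis; with |TH| = 17.0, H = (3.35, 1.57). Then |DH| = |H − D| = 11.8.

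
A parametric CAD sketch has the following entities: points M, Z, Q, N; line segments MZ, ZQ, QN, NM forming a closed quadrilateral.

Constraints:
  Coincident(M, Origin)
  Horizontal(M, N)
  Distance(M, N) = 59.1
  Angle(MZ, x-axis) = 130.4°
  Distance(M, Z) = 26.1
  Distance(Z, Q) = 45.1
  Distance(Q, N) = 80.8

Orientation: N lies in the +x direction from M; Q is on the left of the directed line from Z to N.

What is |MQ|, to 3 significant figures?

59.7

Checks: |ZQ| = 45.10 ✓; |QN| = 80.80 ✓.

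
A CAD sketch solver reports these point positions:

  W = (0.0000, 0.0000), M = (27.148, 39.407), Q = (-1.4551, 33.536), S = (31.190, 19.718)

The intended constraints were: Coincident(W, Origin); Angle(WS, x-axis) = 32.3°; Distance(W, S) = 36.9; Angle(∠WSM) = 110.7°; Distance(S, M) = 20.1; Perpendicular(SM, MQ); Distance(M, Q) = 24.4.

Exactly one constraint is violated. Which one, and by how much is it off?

Distance(M, Q) = 24.4 — off by 4.80.

W = (0.00, 0.00) ✓; WS at 32.30° ✓; |WS| = 36.90 ✓; ∠WSM = 110.7° ✓; |SM| = 20.10 ✓; ∠(SM, MQ) = 90.00° ✓; |MQ| = 29.20 ✗.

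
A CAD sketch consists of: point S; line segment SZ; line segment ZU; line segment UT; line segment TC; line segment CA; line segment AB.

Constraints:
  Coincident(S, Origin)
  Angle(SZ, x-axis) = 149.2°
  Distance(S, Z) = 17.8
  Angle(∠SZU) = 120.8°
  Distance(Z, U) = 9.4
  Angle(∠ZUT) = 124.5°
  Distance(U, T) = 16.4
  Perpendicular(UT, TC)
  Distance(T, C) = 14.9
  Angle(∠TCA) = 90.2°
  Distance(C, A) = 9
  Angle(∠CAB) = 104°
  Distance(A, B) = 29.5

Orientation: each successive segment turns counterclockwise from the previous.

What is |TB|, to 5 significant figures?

21.223

∠TCA = 90.2° gives CA at 83.700° from the x-axis; with |CA| = 9.0, A = (-9.4977, -4.3013). ∠CAB = 104.0° gives AB at 159.70° from the x-axis; with |AB| = 29.5, B = (-37.165, 5.9333). Then |TB| = |B − T| = 21.223.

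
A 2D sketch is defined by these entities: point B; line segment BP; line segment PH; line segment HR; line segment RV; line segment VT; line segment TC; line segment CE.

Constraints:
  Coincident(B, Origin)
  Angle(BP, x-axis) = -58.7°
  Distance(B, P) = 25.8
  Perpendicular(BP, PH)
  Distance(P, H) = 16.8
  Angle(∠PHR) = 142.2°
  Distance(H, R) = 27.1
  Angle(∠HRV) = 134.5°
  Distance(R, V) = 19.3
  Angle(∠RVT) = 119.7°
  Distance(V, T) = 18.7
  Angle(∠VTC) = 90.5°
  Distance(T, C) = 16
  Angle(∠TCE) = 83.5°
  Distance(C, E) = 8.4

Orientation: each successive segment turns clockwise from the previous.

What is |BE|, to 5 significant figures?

23.401

B is at the origin; BP runs at -58.7° with length 25.8, so P = (13.404, -22.045). The perpendicularity gives PH at right angles to BP, so PH runs at -148.70°; with |PH| = 16.8, H = (-0.95132, -30.773). ∠PHR = 142.2° gives HR at 173.50° from the x-axis; with |HR| = 27.1, R = (-27.877, -27.705). ∠HRV = 134.5° gives RV at 128.00° from the x-axis; with |RV| = 19.3, V = (-39.759, -12.497). ∠RVT = 119.7° gives VT at 67.700° from the x-axis; with |VT| = 18.7, T = (-32.664, 4.8049). ∠VTC = 90.5° gives TC at -21.800° from the x-axis; with |TC| = 16.0, C = (-17.808, -1.1370). ∠TCE = 83.5° gives CE at -118.30° from the x-axis; with |CE| = 8.4, E = (-21.790, -8.5330). Then |BE| = |E − B| = 23.401.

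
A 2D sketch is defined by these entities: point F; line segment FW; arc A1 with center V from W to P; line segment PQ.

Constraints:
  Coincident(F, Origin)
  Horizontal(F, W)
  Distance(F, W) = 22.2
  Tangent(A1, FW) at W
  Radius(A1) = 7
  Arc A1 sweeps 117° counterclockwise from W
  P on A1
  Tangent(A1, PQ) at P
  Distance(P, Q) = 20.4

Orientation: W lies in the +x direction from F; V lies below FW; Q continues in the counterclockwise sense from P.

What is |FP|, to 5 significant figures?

18.932

Since A1 is tangent to FW there, VW ⟂ FW, so V = W + (0, -7) = (22.200, -7.0000). On A1, W sits at bearing 90° from V; a 117° counterclockwise sweep puts P at bearing 207°, so P = V + 7.0·(cos 207°, sin 207°) = (15.963, -10.178). Then |FP| = |P − F| = 18.932.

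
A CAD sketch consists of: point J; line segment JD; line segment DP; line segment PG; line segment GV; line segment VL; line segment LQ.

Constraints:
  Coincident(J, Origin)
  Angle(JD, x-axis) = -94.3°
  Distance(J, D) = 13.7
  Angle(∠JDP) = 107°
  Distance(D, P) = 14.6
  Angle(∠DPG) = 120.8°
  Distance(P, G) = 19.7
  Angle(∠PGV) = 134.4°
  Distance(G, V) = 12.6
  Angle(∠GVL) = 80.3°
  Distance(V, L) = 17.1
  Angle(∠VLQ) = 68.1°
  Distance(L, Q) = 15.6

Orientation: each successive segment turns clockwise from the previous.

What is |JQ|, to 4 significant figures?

21.29

∠GVL = 80.3° gives VL at -11.80° from the x-axis; with |VL| = 17.1, L = (-11.63, 6.513). ∠VLQ = 68.1° gives LQ at -123.7° from the x-axis; with |LQ| = 15.6, Q = (-20.29, -6.465). Then |JQ| = |Q − J| = 21.29.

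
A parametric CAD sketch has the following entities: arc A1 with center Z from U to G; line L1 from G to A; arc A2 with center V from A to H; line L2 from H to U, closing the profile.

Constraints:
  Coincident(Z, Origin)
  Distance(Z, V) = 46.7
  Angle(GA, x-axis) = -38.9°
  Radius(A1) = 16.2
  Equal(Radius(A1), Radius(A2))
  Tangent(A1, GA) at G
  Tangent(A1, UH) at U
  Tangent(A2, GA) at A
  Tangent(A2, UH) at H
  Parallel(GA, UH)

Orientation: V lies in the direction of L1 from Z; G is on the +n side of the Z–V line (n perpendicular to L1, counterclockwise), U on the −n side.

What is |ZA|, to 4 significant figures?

49.43

Tangency of A1 to both parallel lines with radius 16.2 puts G and U at Z ± 16.2·n: G = (10.17, 12.61), U = (-10.17, -12.61). Equal radii place A and H the same way about V: A = V + 16.2·n = (46.52, -16.72), H = V − 16.2·n = (26.17, -41.93). Then |ZA| = |A − Z| = 49.43.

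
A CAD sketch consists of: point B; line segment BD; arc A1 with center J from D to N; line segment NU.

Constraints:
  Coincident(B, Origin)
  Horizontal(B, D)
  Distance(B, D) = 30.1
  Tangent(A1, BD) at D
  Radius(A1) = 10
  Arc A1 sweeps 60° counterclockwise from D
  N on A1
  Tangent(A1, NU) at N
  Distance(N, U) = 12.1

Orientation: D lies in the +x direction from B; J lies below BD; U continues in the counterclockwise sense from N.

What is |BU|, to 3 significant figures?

21.8

On A1, D sits at bearing 90° from J; a 60° counterclockwise sweep puts N at bearing 150°, so N = J + 10.0·(cos 150°, sin 150°) = (21.4, -5.00). Tangency of A1 to NU means the radius JN is perpendicular to NU, so NU runs along (−sin 150°, cos 150°); with |NU| = 12.1, U = (15.4, -15.5). Then |BU| = |U − B| = 21.8.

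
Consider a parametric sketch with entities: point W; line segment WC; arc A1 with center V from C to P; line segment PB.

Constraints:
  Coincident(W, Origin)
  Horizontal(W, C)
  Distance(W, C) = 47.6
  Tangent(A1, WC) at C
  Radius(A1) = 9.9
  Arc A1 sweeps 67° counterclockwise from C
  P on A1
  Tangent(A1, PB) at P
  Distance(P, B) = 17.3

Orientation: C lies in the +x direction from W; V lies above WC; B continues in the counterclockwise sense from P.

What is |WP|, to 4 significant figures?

57.03

W is at the origin; W and C share the same y with |WC| = 47.6 and C on the +x side, so C = (47.60, 0.000). Tangency of A1 to WC means the radius VC is perpendicular to WC, so V = C + (0, 9.9) = (47.60, 9.900). On A1, C sits at bearing -90° from V; a 67° counterclockwise sweep puts P at bearing -23°, so P = V + 9.9·(cos -23°, sin -23°) = (56.71, 6.032). Then |WP| = |P − W| = 57.03.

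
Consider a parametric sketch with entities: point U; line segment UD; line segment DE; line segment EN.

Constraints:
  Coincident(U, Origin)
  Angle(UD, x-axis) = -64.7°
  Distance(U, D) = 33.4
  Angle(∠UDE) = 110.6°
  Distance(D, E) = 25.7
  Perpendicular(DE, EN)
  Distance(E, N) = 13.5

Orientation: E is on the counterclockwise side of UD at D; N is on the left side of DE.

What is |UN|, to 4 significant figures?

41.45

∠UDE = 110.6°, so DE runs at -64.7° + (180° − 110.6°) = 4.700° from the x-axis; with |DE| = 25.7, E = D + 25.7·(cos 4.700°, sin 4.700°) = (39.89, -28.09). DE is perpendicular to EN; with |EN| = 13.5 on the left of DE, N = E + 13.5·(-0.08194, 0.9966) = (38.78, -14.64). Then |UN| = |N − U| = 41.45.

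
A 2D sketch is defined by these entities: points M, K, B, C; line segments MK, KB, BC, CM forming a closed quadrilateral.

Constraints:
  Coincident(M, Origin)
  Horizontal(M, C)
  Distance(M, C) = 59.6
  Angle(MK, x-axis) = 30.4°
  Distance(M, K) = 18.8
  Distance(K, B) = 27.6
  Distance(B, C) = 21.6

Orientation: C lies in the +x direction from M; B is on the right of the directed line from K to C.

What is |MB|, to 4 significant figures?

39.40

M is at the origin; M and C share the same y with |MC| = 59.6 and C in +x, so C = (59.6, 0). MK runs at 30.4° with |MK| = 18.8, so K = (16.22, 9.513). B is determined by |KB| = 27.6 and |BC| = 21.6 together: it lies at the intersection of circle(K, 27.6) and circle(C, 21.6). With |KC| = 44.42, the foot of the radical line on KC is 25.53 from K and the perpendicular offset is √(27.6² − 25.53²) = 10.48. Taking the right-of-KC solution: B = (38.91, -6.197).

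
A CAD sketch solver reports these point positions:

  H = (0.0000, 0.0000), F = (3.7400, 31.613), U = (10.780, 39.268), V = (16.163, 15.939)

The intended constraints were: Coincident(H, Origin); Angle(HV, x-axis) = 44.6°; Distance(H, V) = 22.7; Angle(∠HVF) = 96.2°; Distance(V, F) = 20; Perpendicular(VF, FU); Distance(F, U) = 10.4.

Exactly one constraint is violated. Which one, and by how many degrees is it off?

Perpendicular(VF, FU) — off by 9.00°.

H = (0.00, 0.00) ✓; HV at 44.60° ✓; |HV| = 22.70 ✓; ∠HVF = 96.20° ✓; |VF| = 20.00 ✓; ∠(VF, FU) = 81.00° ✗; |FU| = 10.40 ✓.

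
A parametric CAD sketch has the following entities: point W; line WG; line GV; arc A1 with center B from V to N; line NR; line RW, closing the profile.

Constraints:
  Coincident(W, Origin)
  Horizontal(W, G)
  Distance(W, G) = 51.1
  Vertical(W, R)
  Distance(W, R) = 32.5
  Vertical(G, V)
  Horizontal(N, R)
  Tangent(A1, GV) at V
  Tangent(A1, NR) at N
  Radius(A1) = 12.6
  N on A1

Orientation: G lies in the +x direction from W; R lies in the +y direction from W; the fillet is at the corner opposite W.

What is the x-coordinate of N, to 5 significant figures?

38.500

W is at the origin; W and G share the same y with |WG| = 51.1 and G on the +x side, so G = (51.100, 0.0000). W and R share the same x with |WR| = 32.5 and R on the +y side, so R = (0.0000, 32.500). The virtual corner opposite W is at (51.100, 32.500). The tangent condition forces BV to be normal to GV and tangency of A1 to NR means the radius BN is perpendicular to NR, with radius 12.6, so the center B sits 12.6 in from both sides at B = (38.500, 19.900). That places the tangent points at V = (51.100, 19.900) on GV and N = (38.500, 32.500) on NR. So N.x = 38.500.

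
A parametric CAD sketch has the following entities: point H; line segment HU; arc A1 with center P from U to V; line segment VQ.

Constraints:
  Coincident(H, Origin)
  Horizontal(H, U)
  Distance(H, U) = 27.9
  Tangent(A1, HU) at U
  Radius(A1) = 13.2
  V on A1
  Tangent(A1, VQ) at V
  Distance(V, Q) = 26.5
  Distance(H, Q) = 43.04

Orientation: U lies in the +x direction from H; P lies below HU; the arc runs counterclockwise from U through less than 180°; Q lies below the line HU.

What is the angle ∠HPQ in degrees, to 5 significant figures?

90.731°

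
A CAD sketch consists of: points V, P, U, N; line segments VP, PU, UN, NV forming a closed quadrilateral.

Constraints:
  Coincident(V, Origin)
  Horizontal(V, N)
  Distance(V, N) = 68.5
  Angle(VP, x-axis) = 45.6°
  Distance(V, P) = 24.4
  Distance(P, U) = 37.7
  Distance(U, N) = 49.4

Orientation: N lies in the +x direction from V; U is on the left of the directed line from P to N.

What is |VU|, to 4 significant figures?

62.09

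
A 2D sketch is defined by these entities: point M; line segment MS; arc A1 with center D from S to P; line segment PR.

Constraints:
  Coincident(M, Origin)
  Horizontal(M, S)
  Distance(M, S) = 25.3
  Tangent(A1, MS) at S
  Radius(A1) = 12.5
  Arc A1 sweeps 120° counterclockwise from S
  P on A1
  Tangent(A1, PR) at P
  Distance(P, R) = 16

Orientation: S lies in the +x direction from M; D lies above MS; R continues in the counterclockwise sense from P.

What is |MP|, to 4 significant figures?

40.70

The tangent condition forces DS to be normal to MS, so D = S + (0, 12.5) = (25.30, 12.50). On A1, S sits at bearing -90° from D; a 120° counterclockwise sweep puts P at bearing 30°, so P = D + 12.5·(cos 30°, sin 30°) = (36.13, 18.75). Then |MP| = |P − M| = 40.70.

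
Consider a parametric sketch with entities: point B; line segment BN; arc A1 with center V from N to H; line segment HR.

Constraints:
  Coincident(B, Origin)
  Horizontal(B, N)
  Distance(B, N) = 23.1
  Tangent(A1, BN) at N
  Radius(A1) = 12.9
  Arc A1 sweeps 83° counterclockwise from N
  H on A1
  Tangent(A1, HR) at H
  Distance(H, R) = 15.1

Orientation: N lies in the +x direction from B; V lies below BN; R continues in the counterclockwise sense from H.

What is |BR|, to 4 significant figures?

27.64

On A1, N sits at bearing 90° from V; an 83° counterclockwise sweep puts H at bearing 173°, so H = V + 12.9·(cos 173°, sin 173°) = (10.30, -11.33). A1 meets HR tangentially, so VH is at right angles to HR, so HR runs along (−sin 173°, cos 173°); with |HR| = 15.1, R = (8.456, -26.32). Then |BR| = |R − B| = 27.64.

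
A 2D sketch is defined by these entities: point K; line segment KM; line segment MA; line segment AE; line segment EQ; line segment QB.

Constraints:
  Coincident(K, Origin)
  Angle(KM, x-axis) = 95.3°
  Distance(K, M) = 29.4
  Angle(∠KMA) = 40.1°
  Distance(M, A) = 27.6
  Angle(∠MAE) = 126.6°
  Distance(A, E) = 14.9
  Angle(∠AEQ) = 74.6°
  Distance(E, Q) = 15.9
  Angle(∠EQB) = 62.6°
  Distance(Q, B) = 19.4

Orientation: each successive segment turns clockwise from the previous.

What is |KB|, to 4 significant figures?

20.55

K is at the origin; KM runs at 95.3° with length 29.4, so M = (-2.716, 29.27). ∠KMA = 40.1° gives MA at -44.60° from the x-axis; with |MA| = 27.6, A = (16.94, 9.895). ∠MAE = 126.6° gives AE at -98.00° from the x-axis; with |AE| = 14.9, E = (14.86, -4.860). ∠AEQ = 74.6° gives EQ at 156.6° from the x-axis; with |EQ| = 15.9, Q = (0.2702, 1.455). ∠EQB = 62.6° gives QB at 39.20° from the x-axis; with |QB| = 19.4, B = (15.30, 13.72). Then |KB| = |B − K| = 20.55.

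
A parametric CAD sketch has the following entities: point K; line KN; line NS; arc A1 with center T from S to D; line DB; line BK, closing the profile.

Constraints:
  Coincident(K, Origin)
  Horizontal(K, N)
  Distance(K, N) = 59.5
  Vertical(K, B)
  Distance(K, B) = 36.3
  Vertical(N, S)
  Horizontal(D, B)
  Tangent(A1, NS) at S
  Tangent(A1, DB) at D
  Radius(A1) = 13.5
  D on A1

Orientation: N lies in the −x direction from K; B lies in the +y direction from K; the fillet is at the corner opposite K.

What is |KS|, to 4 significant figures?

63.72

K is at the origin; KN is horizontal with |KN| = 59.5 and N on the −x side, so N = (-59.50, 0.000). KB is vertical with |KB| = 36.3 and B on the +y side, so B = (0.000, 36.30). The virtual corner opposite K is at (-59.50, 36.30). Since A1 is tangent to NS there, TS ⟂ NS and A1 meets DB tangentially, so TD is at right angles to DB, with radius 13.5, so the center T sits 13.5 in from both sides at T = (-46.00, 22.80). That places the tangent points at S = (-59.50, 22.80) on NS and D = (-46.00, 36.30) on DB. Then |KS| = |S − K| = 63.72.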